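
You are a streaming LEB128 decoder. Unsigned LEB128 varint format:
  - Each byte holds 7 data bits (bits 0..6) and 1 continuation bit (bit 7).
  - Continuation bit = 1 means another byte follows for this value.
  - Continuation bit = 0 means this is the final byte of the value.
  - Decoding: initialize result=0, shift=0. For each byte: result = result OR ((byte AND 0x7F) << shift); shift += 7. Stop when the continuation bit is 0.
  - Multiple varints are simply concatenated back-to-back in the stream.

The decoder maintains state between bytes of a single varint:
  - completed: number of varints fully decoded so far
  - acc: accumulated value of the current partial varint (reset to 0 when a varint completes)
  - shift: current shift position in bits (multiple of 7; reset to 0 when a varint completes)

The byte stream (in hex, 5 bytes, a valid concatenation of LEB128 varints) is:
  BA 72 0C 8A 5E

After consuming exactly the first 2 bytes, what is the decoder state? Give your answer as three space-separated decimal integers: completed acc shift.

Answer: 1 0 0

Derivation:
byte[0]=0xBA cont=1 payload=0x3A: acc |= 58<<0 -> completed=0 acc=58 shift=7
byte[1]=0x72 cont=0 payload=0x72: varint #1 complete (value=14650); reset -> completed=1 acc=0 shift=0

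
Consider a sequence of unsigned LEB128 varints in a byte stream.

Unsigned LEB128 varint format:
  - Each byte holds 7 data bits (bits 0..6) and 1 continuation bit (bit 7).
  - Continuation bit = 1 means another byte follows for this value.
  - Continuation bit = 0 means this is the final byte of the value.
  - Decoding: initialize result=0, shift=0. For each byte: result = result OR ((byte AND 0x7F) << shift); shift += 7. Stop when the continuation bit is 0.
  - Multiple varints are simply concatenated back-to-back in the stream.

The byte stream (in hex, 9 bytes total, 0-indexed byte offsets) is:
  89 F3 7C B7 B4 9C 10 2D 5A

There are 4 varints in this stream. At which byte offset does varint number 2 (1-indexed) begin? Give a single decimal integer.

Answer: 3

Derivation:
  byte[0]=0x89 cont=1 payload=0x09=9: acc |= 9<<0 -> acc=9 shift=7
  byte[1]=0xF3 cont=1 payload=0x73=115: acc |= 115<<7 -> acc=14729 shift=14
  byte[2]=0x7C cont=0 payload=0x7C=124: acc |= 124<<14 -> acc=2046345 shift=21 [end]
Varint 1: bytes[0:3] = 89 F3 7C -> value 2046345 (3 byte(s))
  byte[3]=0xB7 cont=1 payload=0x37=55: acc |= 55<<0 -> acc=55 shift=7
  byte[4]=0xB4 cont=1 payload=0x34=52: acc |= 52<<7 -> acc=6711 shift=14
  byte[5]=0x9C cont=1 payload=0x1C=28: acc |= 28<<14 -> acc=465463 shift=21
  byte[6]=0x10 cont=0 payload=0x10=16: acc |= 16<<21 -> acc=34019895 shift=28 [end]
Varint 2: bytes[3:7] = B7 B4 9C 10 -> value 34019895 (4 byte(s))
  byte[7]=0x2D cont=0 payload=0x2D=45: acc |= 45<<0 -> acc=45 shift=7 [end]
Varint 3: bytes[7:8] = 2D -> value 45 (1 byte(s))
  byte[8]=0x5A cont=0 payload=0x5A=90: acc |= 90<<0 -> acc=90 shift=7 [end]
Varint 4: bytes[8:9] = 5A -> value 90 (1 byte(s))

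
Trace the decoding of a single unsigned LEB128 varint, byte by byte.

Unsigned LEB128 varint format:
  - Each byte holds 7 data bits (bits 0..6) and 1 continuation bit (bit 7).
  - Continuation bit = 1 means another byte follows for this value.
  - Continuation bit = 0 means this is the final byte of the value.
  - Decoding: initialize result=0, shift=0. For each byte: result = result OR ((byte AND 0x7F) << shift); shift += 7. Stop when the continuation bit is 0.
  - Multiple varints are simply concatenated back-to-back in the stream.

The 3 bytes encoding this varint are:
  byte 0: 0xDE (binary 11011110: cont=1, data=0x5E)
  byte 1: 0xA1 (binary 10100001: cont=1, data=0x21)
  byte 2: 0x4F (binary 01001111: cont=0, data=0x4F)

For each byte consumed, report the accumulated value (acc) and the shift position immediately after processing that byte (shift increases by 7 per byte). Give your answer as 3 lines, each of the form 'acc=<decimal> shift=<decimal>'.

byte 0=0xDE: payload=0x5E=94, contrib = 94<<0 = 94; acc -> 94, shift -> 7
byte 1=0xA1: payload=0x21=33, contrib = 33<<7 = 4224; acc -> 4318, shift -> 14
byte 2=0x4F: payload=0x4F=79, contrib = 79<<14 = 1294336; acc -> 1298654, shift -> 21

Answer: acc=94 shift=7
acc=4318 shift=14
acc=1298654 shift=21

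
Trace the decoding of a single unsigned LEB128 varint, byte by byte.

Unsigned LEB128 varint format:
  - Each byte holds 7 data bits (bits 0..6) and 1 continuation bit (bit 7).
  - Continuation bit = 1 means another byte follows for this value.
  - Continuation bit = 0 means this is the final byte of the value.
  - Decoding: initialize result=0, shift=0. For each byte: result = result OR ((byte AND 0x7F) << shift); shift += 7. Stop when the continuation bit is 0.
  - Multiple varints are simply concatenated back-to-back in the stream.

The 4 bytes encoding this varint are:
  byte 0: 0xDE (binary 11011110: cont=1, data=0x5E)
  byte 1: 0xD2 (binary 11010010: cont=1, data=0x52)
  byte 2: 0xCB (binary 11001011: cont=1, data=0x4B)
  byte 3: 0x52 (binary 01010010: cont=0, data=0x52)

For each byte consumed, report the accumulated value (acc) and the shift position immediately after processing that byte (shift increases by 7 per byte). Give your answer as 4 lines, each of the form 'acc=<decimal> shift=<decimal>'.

byte 0=0xDE: payload=0x5E=94, contrib = 94<<0 = 94; acc -> 94, shift -> 7
byte 1=0xD2: payload=0x52=82, contrib = 82<<7 = 10496; acc -> 10590, shift -> 14
byte 2=0xCB: payload=0x4B=75, contrib = 75<<14 = 1228800; acc -> 1239390, shift -> 21
byte 3=0x52: payload=0x52=82, contrib = 82<<21 = 171966464; acc -> 173205854, shift -> 28

Answer: acc=94 shift=7
acc=10590 shift=14
acc=1239390 shift=21
acc=173205854 shift=28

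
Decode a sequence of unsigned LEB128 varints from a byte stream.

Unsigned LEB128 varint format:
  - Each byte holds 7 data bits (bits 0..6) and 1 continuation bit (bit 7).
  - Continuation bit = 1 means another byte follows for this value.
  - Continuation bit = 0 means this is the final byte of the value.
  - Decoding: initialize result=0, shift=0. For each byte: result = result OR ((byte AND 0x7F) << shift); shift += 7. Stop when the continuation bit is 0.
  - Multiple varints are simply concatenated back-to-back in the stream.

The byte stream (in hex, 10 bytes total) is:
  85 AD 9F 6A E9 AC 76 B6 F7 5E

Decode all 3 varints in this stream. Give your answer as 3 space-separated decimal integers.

  byte[0]=0x85 cont=1 payload=0x05=5: acc |= 5<<0 -> acc=5 shift=7
  byte[1]=0xAD cont=1 payload=0x2D=45: acc |= 45<<7 -> acc=5765 shift=14
  byte[2]=0x9F cont=1 payload=0x1F=31: acc |= 31<<14 -> acc=513669 shift=21
  byte[3]=0x6A cont=0 payload=0x6A=106: acc |= 106<<21 -> acc=222811781 shift=28 [end]
Varint 1: bytes[0:4] = 85 AD 9F 6A -> value 222811781 (4 byte(s))
  byte[4]=0xE9 cont=1 payload=0x69=105: acc |= 105<<0 -> acc=105 shift=7
  byte[5]=0xAC cont=1 payload=0x2C=44: acc |= 44<<7 -> acc=5737 shift=14
  byte[6]=0x76 cont=0 payload=0x76=118: acc |= 118<<14 -> acc=1939049 shift=21 [end]
Varint 2: bytes[4:7] = E9 AC 76 -> value 1939049 (3 byte(s))
  byte[7]=0xB6 cont=1 payload=0x36=54: acc |= 54<<0 -> acc=54 shift=7
  byte[8]=0xF7 cont=1 payload=0x77=119: acc |= 119<<7 -> acc=15286 shift=14
  byte[9]=0x5E cont=0 payload=0x5E=94: acc |= 94<<14 -> acc=1555382 shift=21 [end]
Varint 3: bytes[7:10] = B6 F7 5E -> value 1555382 (3 byte(s))

Answer: 222811781 1939049 1555382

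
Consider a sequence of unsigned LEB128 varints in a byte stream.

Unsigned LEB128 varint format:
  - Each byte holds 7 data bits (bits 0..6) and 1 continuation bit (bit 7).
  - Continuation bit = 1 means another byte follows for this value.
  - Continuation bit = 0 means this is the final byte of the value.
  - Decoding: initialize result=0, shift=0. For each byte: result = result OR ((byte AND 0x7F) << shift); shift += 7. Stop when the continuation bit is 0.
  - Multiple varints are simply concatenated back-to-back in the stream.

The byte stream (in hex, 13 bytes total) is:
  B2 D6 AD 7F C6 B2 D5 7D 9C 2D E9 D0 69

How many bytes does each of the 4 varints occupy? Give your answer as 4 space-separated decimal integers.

Answer: 4 4 2 3

Derivation:
  byte[0]=0xB2 cont=1 payload=0x32=50: acc |= 50<<0 -> acc=50 shift=7
  byte[1]=0xD6 cont=1 payload=0x56=86: acc |= 86<<7 -> acc=11058 shift=14
  byte[2]=0xAD cont=1 payload=0x2D=45: acc |= 45<<14 -> acc=748338 shift=21
  byte[3]=0x7F cont=0 payload=0x7F=127: acc |= 127<<21 -> acc=267086642 shift=28 [end]
Varint 1: bytes[0:4] = B2 D6 AD 7F -> value 267086642 (4 byte(s))
  byte[4]=0xC6 cont=1 payload=0x46=70: acc |= 70<<0 -> acc=70 shift=7
  byte[5]=0xB2 cont=1 payload=0x32=50: acc |= 50<<7 -> acc=6470 shift=14
  byte[6]=0xD5 cont=1 payload=0x55=85: acc |= 85<<14 -> acc=1399110 shift=21
  byte[7]=0x7D cont=0 payload=0x7D=125: acc |= 125<<21 -> acc=263543110 shift=28 [end]
Varint 2: bytes[4:8] = C6 B2 D5 7D -> value 263543110 (4 byte(s))
  byte[8]=0x9C cont=1 payload=0x1C=28: acc |= 28<<0 -> acc=28 shift=7
  byte[9]=0x2D cont=0 payload=0x2D=45: acc |= 45<<7 -> acc=5788 shift=14 [end]
Varint 3: bytes[8:10] = 9C 2D -> value 5788 (2 byte(s))
  byte[10]=0xE9 cont=1 payload=0x69=105: acc |= 105<<0 -> acc=105 shift=7
  byte[11]=0xD0 cont=1 payload=0x50=80: acc |= 80<<7 -> acc=10345 shift=14
  byte[12]=0x69 cont=0 payload=0x69=105: acc |= 105<<14 -> acc=1730665 shift=21 [end]
Varint 4: bytes[10:13] = E9 D0 69 -> value 1730665 (3 byte(s))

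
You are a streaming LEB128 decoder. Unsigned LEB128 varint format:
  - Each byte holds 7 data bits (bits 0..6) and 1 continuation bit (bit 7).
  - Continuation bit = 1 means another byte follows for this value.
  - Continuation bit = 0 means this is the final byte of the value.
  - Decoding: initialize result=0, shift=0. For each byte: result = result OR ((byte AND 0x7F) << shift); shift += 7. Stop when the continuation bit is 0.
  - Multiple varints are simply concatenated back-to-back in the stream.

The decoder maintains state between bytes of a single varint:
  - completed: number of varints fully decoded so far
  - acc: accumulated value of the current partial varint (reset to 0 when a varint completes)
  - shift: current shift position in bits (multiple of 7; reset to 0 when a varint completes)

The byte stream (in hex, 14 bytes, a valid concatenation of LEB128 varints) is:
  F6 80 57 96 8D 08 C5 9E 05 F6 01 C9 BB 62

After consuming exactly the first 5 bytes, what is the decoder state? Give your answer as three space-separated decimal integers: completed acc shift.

Answer: 1 1686 14

Derivation:
byte[0]=0xF6 cont=1 payload=0x76: acc |= 118<<0 -> completed=0 acc=118 shift=7
byte[1]=0x80 cont=1 payload=0x00: acc |= 0<<7 -> completed=0 acc=118 shift=14
byte[2]=0x57 cont=0 payload=0x57: varint #1 complete (value=1425526); reset -> completed=1 acc=0 shift=0
byte[3]=0x96 cont=1 payload=0x16: acc |= 22<<0 -> completed=1 acc=22 shift=7
byte[4]=0x8D cont=1 payload=0x0D: acc |= 13<<7 -> completed=1 acc=1686 shift=14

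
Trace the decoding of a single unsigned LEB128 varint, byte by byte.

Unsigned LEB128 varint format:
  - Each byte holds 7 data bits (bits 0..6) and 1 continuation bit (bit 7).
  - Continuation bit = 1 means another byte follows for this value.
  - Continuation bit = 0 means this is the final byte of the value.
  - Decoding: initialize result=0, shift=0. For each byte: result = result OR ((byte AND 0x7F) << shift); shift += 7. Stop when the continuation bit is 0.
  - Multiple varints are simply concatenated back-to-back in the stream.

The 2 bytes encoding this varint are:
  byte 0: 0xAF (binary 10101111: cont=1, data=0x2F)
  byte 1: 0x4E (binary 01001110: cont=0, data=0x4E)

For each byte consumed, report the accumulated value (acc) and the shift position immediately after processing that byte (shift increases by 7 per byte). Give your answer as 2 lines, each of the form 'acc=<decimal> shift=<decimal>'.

byte 0=0xAF: payload=0x2F=47, contrib = 47<<0 = 47; acc -> 47, shift -> 7
byte 1=0x4E: payload=0x4E=78, contrib = 78<<7 = 9984; acc -> 10031, shift -> 14

Answer: acc=47 shift=7
acc=10031 shift=14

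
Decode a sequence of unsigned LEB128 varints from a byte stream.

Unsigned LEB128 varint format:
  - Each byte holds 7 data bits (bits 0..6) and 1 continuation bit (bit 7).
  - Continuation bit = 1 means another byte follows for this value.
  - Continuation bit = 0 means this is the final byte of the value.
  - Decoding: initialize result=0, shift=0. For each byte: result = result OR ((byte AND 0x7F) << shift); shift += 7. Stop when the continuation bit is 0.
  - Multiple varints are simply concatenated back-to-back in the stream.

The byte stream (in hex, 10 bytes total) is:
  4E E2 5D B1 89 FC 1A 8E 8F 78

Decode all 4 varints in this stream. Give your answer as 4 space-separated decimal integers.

Answer: 78 12002 56558769 1968014

Derivation:
  byte[0]=0x4E cont=0 payload=0x4E=78: acc |= 78<<0 -> acc=78 shift=7 [end]
Varint 1: bytes[0:1] = 4E -> value 78 (1 byte(s))
  byte[1]=0xE2 cont=1 payload=0x62=98: acc |= 98<<0 -> acc=98 shift=7
  byte[2]=0x5D cont=0 payload=0x5D=93: acc |= 93<<7 -> acc=12002 shift=14 [end]
Varint 2: bytes[1:3] = E2 5D -> value 12002 (2 byte(s))
  byte[3]=0xB1 cont=1 payload=0x31=49: acc |= 49<<0 -> acc=49 shift=7
  byte[4]=0x89 cont=1 payload=0x09=9: acc |= 9<<7 -> acc=1201 shift=14
  byte[5]=0xFC cont=1 payload=0x7C=124: acc |= 124<<14 -> acc=2032817 shift=21
  byte[6]=0x1A cont=0 payload=0x1A=26: acc |= 26<<21 -> acc=56558769 shift=28 [end]
Varint 3: bytes[3:7] = B1 89 FC 1A -> value 56558769 (4 byte(s))
  byte[7]=0x8E cont=1 payload=0x0E=14: acc |= 14<<0 -> acc=14 shift=7
  byte[8]=0x8F cont=1 payload=0x0F=15: acc |= 15<<7 -> acc=1934 shift=14
  byte[9]=0x78 cont=0 payload=0x78=120: acc |= 120<<14 -> acc=1968014 shift=21 [end]
Varint 4: bytes[7:10] = 8E 8F 78 -> value 1968014 (3 byte(s))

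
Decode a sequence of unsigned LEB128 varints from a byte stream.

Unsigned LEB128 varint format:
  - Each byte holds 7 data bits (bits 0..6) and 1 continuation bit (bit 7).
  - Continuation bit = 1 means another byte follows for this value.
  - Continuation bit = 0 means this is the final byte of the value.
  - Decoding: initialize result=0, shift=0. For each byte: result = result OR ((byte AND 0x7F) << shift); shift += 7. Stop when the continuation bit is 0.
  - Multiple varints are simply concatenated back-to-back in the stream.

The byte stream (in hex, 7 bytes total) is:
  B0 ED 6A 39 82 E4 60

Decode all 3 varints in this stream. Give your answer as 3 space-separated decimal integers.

  byte[0]=0xB0 cont=1 payload=0x30=48: acc |= 48<<0 -> acc=48 shift=7
  byte[1]=0xED cont=1 payload=0x6D=109: acc |= 109<<7 -> acc=14000 shift=14
  byte[2]=0x6A cont=0 payload=0x6A=106: acc |= 106<<14 -> acc=1750704 shift=21 [end]
Varint 1: bytes[0:3] = B0 ED 6A -> value 1750704 (3 byte(s))
  byte[3]=0x39 cont=0 payload=0x39=57: acc |= 57<<0 -> acc=57 shift=7 [end]
Varint 2: bytes[3:4] = 39 -> value 57 (1 byte(s))
  byte[4]=0x82 cont=1 payload=0x02=2: acc |= 2<<0 -> acc=2 shift=7
  byte[5]=0xE4 cont=1 payload=0x64=100: acc |= 100<<7 -> acc=12802 shift=14
  byte[6]=0x60 cont=0 payload=0x60=96: acc |= 96<<14 -> acc=1585666 shift=21 [end]
Varint 3: bytes[4:7] = 82 E4 60 -> value 1585666 (3 byte(s))

Answer: 1750704 57 1585666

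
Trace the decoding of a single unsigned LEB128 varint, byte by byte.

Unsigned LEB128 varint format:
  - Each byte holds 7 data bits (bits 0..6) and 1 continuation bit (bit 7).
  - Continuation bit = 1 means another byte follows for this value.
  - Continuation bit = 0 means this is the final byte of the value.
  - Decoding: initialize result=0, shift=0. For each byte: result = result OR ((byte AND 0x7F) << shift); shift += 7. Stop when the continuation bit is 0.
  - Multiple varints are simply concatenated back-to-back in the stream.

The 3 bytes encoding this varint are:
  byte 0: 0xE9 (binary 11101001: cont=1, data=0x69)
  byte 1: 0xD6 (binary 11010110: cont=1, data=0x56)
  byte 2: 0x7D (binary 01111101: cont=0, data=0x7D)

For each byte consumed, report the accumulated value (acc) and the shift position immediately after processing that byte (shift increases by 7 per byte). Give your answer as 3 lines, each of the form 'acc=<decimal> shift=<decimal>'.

byte 0=0xE9: payload=0x69=105, contrib = 105<<0 = 105; acc -> 105, shift -> 7
byte 1=0xD6: payload=0x56=86, contrib = 86<<7 = 11008; acc -> 11113, shift -> 14
byte 2=0x7D: payload=0x7D=125, contrib = 125<<14 = 2048000; acc -> 2059113, shift -> 21

Answer: acc=105 shift=7
acc=11113 shift=14
acc=2059113 shift=21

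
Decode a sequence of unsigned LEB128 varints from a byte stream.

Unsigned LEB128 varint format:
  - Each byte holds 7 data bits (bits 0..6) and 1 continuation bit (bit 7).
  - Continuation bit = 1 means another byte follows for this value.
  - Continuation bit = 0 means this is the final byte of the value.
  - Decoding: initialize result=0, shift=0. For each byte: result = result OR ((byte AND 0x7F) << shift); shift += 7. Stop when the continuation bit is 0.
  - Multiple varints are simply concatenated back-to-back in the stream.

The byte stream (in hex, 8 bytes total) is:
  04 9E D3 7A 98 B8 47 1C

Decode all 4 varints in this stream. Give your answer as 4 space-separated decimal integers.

Answer: 4 2009502 1170456 28

Derivation:
  byte[0]=0x04 cont=0 payload=0x04=4: acc |= 4<<0 -> acc=4 shift=7 [end]
Varint 1: bytes[0:1] = 04 -> value 4 (1 byte(s))
  byte[1]=0x9E cont=1 payload=0x1E=30: acc |= 30<<0 -> acc=30 shift=7
  byte[2]=0xD3 cont=1 payload=0x53=83: acc |= 83<<7 -> acc=10654 shift=14
  byte[3]=0x7A cont=0 payload=0x7A=122: acc |= 122<<14 -> acc=2009502 shift=21 [end]
Varint 2: bytes[1:4] = 9E D3 7A -> value 2009502 (3 byte(s))
  byte[4]=0x98 cont=1 payload=0x18=24: acc |= 24<<0 -> acc=24 shift=7
  byte[5]=0xB8 cont=1 payload=0x38=56: acc |= 56<<7 -> acc=7192 shift=14
  byte[6]=0x47 cont=0 payload=0x47=71: acc |= 71<<14 -> acc=1170456 shift=21 [end]
Varint 3: bytes[4:7] = 98 B8 47 -> value 1170456 (3 byte(s))
  byte[7]=0x1C cont=0 payload=0x1C=28: acc |= 28<<0 -> acc=28 shift=7 [end]
Varint 4: bytes[7:8] = 1C -> value 28 (1 byte(s))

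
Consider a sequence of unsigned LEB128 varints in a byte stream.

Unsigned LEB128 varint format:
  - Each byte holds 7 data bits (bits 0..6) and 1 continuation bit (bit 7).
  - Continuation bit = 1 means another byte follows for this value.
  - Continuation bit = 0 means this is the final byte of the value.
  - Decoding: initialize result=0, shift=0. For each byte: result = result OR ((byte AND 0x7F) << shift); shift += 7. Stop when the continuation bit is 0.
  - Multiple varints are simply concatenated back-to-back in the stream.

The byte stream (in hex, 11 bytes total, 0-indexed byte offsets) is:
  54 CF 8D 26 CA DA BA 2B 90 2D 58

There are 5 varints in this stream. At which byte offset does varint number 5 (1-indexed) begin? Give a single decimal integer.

  byte[0]=0x54 cont=0 payload=0x54=84: acc |= 84<<0 -> acc=84 shift=7 [end]
Varint 1: bytes[0:1] = 54 -> value 84 (1 byte(s))
  byte[1]=0xCF cont=1 payload=0x4F=79: acc |= 79<<0 -> acc=79 shift=7
  byte[2]=0x8D cont=1 payload=0x0D=13: acc |= 13<<7 -> acc=1743 shift=14
  byte[3]=0x26 cont=0 payload=0x26=38: acc |= 38<<14 -> acc=624335 shift=21 [end]
Varint 2: bytes[1:4] = CF 8D 26 -> value 624335 (3 byte(s))
  byte[4]=0xCA cont=1 payload=0x4A=74: acc |= 74<<0 -> acc=74 shift=7
  byte[5]=0xDA cont=1 payload=0x5A=90: acc |= 90<<7 -> acc=11594 shift=14
  byte[6]=0xBA cont=1 payload=0x3A=58: acc |= 58<<14 -> acc=961866 shift=21
  byte[7]=0x2B cont=0 payload=0x2B=43: acc |= 43<<21 -> acc=91139402 shift=28 [end]
Varint 3: bytes[4:8] = CA DA BA 2B -> value 91139402 (4 byte(s))
  byte[8]=0x90 cont=1 payload=0x10=16: acc |= 16<<0 -> acc=16 shift=7
  byte[9]=0x2D cont=0 payload=0x2D=45: acc |= 45<<7 -> acc=5776 shift=14 [end]
Varint 4: bytes[8:10] = 90 2D -> value 5776 (2 byte(s))
  byte[10]=0x58 cont=0 payload=0x58=88: acc |= 88<<0 -> acc=88 shift=7 [end]
Varint 5: bytes[10:11] = 58 -> value 88 (1 byte(s))

Answer: 10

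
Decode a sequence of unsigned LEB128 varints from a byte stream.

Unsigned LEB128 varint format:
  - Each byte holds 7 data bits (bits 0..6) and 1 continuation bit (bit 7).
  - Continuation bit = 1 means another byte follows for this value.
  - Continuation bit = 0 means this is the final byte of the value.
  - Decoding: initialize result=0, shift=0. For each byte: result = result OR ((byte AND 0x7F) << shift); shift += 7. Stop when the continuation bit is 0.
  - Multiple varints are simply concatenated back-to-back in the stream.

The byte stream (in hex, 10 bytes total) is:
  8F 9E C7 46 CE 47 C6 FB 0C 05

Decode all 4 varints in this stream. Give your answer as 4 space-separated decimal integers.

Answer: 147967759 9166 212422 5

Derivation:
  byte[0]=0x8F cont=1 payload=0x0F=15: acc |= 15<<0 -> acc=15 shift=7
  byte[1]=0x9E cont=1 payload=0x1E=30: acc |= 30<<7 -> acc=3855 shift=14
  byte[2]=0xC7 cont=1 payload=0x47=71: acc |= 71<<14 -> acc=1167119 shift=21
  byte[3]=0x46 cont=0 payload=0x46=70: acc |= 70<<21 -> acc=147967759 shift=28 [end]
Varint 1: bytes[0:4] = 8F 9E C7 46 -> value 147967759 (4 byte(s))
  byte[4]=0xCE cont=1 payload=0x4E=78: acc |= 78<<0 -> acc=78 shift=7
  byte[5]=0x47 cont=0 payload=0x47=71: acc |= 71<<7 -> acc=9166 shift=14 [end]
Varint 2: bytes[4:6] = CE 47 -> value 9166 (2 byte(s))
  byte[6]=0xC6 cont=1 payload=0x46=70: acc |= 70<<0 -> acc=70 shift=7
  byte[7]=0xFB cont=1 payload=0x7B=123: acc |= 123<<7 -> acc=15814 shift=14
  byte[8]=0x0C cont=0 payload=0x0C=12: acc |= 12<<14 -> acc=212422 shift=21 [end]
Varint 3: bytes[6:9] = C6 FB 0C -> value 212422 (3 byte(s))
  byte[9]=0x05 cont=0 payload=0x05=5: acc |= 5<<0 -> acc=5 shift=7 [end]
Varint 4: bytes[9:10] = 05 -> value 5 (1 byte(s))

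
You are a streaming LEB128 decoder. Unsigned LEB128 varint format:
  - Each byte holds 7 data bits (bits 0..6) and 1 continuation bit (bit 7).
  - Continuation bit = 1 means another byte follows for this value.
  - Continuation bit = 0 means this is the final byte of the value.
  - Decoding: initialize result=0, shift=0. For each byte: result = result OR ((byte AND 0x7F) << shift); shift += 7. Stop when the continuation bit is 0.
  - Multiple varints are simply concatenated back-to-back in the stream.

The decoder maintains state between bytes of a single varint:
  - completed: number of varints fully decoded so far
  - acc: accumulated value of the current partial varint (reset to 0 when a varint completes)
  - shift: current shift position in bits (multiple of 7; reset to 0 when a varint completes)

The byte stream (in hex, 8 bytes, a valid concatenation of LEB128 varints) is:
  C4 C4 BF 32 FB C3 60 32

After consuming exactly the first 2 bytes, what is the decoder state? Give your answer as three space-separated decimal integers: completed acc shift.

Answer: 0 8772 14

Derivation:
byte[0]=0xC4 cont=1 payload=0x44: acc |= 68<<0 -> completed=0 acc=68 shift=7
byte[1]=0xC4 cont=1 payload=0x44: acc |= 68<<7 -> completed=0 acc=8772 shift=14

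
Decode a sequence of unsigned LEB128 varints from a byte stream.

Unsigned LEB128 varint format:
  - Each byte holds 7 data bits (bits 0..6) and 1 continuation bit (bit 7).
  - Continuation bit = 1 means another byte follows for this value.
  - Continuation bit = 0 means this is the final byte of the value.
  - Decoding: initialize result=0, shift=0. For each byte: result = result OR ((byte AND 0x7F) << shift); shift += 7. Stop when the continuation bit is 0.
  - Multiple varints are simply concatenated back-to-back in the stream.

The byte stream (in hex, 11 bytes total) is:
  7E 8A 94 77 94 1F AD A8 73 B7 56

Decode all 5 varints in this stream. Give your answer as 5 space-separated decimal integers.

Answer: 126 1952266 3988 1889325 11063

Derivation:
  byte[0]=0x7E cont=0 payload=0x7E=126: acc |= 126<<0 -> acc=126 shift=7 [end]
Varint 1: bytes[0:1] = 7E -> value 126 (1 byte(s))
  byte[1]=0x8A cont=1 payload=0x0A=10: acc |= 10<<0 -> acc=10 shift=7
  byte[2]=0x94 cont=1 payload=0x14=20: acc |= 20<<7 -> acc=2570 shift=14
  byte[3]=0x77 cont=0 payload=0x77=119: acc |= 119<<14 -> acc=1952266 shift=21 [end]
Varint 2: bytes[1:4] = 8A 94 77 -> value 1952266 (3 byte(s))
  byte[4]=0x94 cont=1 payload=0x14=20: acc |= 20<<0 -> acc=20 shift=7
  byte[5]=0x1F cont=0 payload=0x1F=31: acc |= 31<<7 -> acc=3988 shift=14 [end]
Varint 3: bytes[4:6] = 94 1F -> value 3988 (2 byte(s))
  byte[6]=0xAD cont=1 payload=0x2D=45: acc |= 45<<0 -> acc=45 shift=7
  byte[7]=0xA8 cont=1 payload=0x28=40: acc |= 40<<7 -> acc=5165 shift=14
  byte[8]=0x73 cont=0 payload=0x73=115: acc |= 115<<14 -> acc=1889325 shift=21 [end]
Varint 4: bytes[6:9] = AD A8 73 -> value 1889325 (3 byte(s))
  byte[9]=0xB7 cont=1 payload=0x37=55: acc |= 55<<0 -> acc=55 shift=7
  byte[10]=0x56 cont=0 payload=0x56=86: acc |= 86<<7 -> acc=11063 shift=14 [end]
Varint 5: bytes[9:11] = B7 56 -> value 11063 (2 byte(s))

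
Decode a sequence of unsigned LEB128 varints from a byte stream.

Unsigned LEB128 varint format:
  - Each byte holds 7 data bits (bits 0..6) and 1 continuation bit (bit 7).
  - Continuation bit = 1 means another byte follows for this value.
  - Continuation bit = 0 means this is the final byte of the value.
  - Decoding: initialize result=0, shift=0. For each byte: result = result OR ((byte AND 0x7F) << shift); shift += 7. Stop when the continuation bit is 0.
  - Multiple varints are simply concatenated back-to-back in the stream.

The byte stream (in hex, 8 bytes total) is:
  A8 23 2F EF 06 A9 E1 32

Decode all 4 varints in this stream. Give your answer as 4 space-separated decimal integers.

  byte[0]=0xA8 cont=1 payload=0x28=40: acc |= 40<<0 -> acc=40 shift=7
  byte[1]=0x23 cont=0 payload=0x23=35: acc |= 35<<7 -> acc=4520 shift=14 [end]
Varint 1: bytes[0:2] = A8 23 -> value 4520 (2 byte(s))
  byte[2]=0x2F cont=0 payload=0x2F=47: acc |= 47<<0 -> acc=47 shift=7 [end]
Varint 2: bytes[2:3] = 2F -> value 47 (1 byte(s))
  byte[3]=0xEF cont=1 payload=0x6F=111: acc |= 111<<0 -> acc=111 shift=7
  byte[4]=0x06 cont=0 payload=0x06=6: acc |= 6<<7 -> acc=879 shift=14 [end]
Varint 3: bytes[3:5] = EF 06 -> value 879 (2 byte(s))
  byte[5]=0xA9 cont=1 payload=0x29=41: acc |= 41<<0 -> acc=41 shift=7
  byte[6]=0xE1 cont=1 payload=0x61=97: acc |= 97<<7 -> acc=12457 shift=14
  byte[7]=0x32 cont=0 payload=0x32=50: acc |= 50<<14 -> acc=831657 shift=21 [end]
Varint 4: bytes[5:8] = A9 E1 32 -> value 831657 (3 byte(s))

Answer: 4520 47 879 831657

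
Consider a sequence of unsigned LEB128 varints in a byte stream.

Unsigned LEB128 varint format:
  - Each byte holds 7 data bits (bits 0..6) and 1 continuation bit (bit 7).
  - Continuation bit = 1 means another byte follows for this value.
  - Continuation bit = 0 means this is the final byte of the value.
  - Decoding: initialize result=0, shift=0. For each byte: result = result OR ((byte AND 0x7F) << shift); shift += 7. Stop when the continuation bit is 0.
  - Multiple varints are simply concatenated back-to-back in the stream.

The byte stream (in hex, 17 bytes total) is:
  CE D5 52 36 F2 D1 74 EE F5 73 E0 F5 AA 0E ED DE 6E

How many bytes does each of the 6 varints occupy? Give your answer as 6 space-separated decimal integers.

Answer: 3 1 3 3 4 3

Derivation:
  byte[0]=0xCE cont=1 payload=0x4E=78: acc |= 78<<0 -> acc=78 shift=7
  byte[1]=0xD5 cont=1 payload=0x55=85: acc |= 85<<7 -> acc=10958 shift=14
  byte[2]=0x52 cont=0 payload=0x52=82: acc |= 82<<14 -> acc=1354446 shift=21 [end]
Varint 1: bytes[0:3] = CE D5 52 -> value 1354446 (3 byte(s))
  byte[3]=0x36 cont=0 payload=0x36=54: acc |= 54<<0 -> acc=54 shift=7 [end]
Varint 2: bytes[3:4] = 36 -> value 54 (1 byte(s))
  byte[4]=0xF2 cont=1 payload=0x72=114: acc |= 114<<0 -> acc=114 shift=7
  byte[5]=0xD1 cont=1 payload=0x51=81: acc |= 81<<7 -> acc=10482 shift=14
  byte[6]=0x74 cont=0 payload=0x74=116: acc |= 116<<14 -> acc=1911026 shift=21 [end]
Varint 3: bytes[4:7] = F2 D1 74 -> value 1911026 (3 byte(s))
  byte[7]=0xEE cont=1 payload=0x6E=110: acc |= 110<<0 -> acc=110 shift=7
  byte[8]=0xF5 cont=1 payload=0x75=117: acc |= 117<<7 -> acc=15086 shift=14
  byte[9]=0x73 cont=0 payload=0x73=115: acc |= 115<<14 -> acc=1899246 shift=21 [end]
Varint 4: bytes[7:10] = EE F5 73 -> value 1899246 (3 byte(s))
  byte[10]=0xE0 cont=1 payload=0x60=96: acc |= 96<<0 -> acc=96 shift=7
  byte[11]=0xF5 cont=1 payload=0x75=117: acc |= 117<<7 -> acc=15072 shift=14
  byte[12]=0xAA cont=1 payload=0x2A=42: acc |= 42<<14 -> acc=703200 shift=21
  byte[13]=0x0E cont=0 payload=0x0E=14: acc |= 14<<21 -> acc=30063328 shift=28 [end]
Varint 5: bytes[10:14] = E0 F5 AA 0E -> value 30063328 (4 byte(s))
  byte[14]=0xED cont=1 payload=0x6D=109: acc |= 109<<0 -> acc=109 shift=7
  byte[15]=0xDE cont=1 payload=0x5E=94: acc |= 94<<7 -> acc=12141 shift=14
  byte[16]=0x6E cont=0 payload=0x6E=110: acc |= 110<<14 -> acc=1814381 shift=21 [end]
Varint 6: bytes[14:17] = ED DE 6E -> value 1814381 (3 byte(s))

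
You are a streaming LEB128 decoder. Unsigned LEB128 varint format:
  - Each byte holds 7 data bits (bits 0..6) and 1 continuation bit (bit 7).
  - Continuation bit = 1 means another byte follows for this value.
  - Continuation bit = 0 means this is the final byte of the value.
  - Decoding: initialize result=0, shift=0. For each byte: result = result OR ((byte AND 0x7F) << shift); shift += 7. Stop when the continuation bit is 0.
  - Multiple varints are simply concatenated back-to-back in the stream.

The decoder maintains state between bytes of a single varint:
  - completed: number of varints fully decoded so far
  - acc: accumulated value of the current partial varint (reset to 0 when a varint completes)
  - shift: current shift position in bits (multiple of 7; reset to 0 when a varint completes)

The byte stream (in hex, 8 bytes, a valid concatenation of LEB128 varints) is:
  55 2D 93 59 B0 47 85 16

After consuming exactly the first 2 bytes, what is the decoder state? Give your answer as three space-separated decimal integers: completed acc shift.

Answer: 2 0 0

Derivation:
byte[0]=0x55 cont=0 payload=0x55: varint #1 complete (value=85); reset -> completed=1 acc=0 shift=0
byte[1]=0x2D cont=0 payload=0x2D: varint #2 complete (value=45); reset -> completed=2 acc=0 shift=0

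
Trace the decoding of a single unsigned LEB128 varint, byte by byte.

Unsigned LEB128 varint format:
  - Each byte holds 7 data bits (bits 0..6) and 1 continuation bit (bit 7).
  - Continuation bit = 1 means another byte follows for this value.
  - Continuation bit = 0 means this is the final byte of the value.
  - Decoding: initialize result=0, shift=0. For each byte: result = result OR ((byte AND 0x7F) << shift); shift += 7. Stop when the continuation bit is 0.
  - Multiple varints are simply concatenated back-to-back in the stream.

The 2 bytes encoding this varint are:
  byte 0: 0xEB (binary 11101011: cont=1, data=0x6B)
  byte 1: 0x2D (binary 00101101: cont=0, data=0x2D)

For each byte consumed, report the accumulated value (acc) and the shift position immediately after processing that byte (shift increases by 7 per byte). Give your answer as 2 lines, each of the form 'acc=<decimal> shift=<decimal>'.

Answer: acc=107 shift=7
acc=5867 shift=14

Derivation:
byte 0=0xEB: payload=0x6B=107, contrib = 107<<0 = 107; acc -> 107, shift -> 7
byte 1=0x2D: payload=0x2D=45, contrib = 45<<7 = 5760; acc -> 5867, shift -> 14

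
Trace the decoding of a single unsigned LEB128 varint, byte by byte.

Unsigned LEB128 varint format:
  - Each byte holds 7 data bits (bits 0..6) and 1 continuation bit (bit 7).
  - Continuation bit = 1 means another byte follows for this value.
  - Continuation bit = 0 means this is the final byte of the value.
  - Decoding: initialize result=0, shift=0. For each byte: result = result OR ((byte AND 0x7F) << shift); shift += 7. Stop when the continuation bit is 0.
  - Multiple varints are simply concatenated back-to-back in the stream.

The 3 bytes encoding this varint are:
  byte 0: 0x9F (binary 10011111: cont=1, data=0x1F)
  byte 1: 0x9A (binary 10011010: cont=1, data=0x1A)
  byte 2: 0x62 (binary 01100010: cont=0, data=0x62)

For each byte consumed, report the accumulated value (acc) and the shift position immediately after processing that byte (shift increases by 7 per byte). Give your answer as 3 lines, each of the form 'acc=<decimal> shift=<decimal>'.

Answer: acc=31 shift=7
acc=3359 shift=14
acc=1608991 shift=21

Derivation:
byte 0=0x9F: payload=0x1F=31, contrib = 31<<0 = 31; acc -> 31, shift -> 7
byte 1=0x9A: payload=0x1A=26, contrib = 26<<7 = 3328; acc -> 3359, shift -> 14
byte 2=0x62: payload=0x62=98, contrib = 98<<14 = 1605632; acc -> 1608991, shift -> 21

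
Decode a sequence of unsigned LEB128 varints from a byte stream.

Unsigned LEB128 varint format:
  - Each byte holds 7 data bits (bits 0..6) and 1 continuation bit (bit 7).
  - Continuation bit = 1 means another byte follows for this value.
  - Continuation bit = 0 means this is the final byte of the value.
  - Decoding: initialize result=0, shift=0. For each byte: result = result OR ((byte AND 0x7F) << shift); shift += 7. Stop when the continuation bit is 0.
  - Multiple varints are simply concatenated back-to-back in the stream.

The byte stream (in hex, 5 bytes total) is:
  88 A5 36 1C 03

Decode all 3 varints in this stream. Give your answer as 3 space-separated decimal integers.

  byte[0]=0x88 cont=1 payload=0x08=8: acc |= 8<<0 -> acc=8 shift=7
  byte[1]=0xA5 cont=1 payload=0x25=37: acc |= 37<<7 -> acc=4744 shift=14
  byte[2]=0x36 cont=0 payload=0x36=54: acc |= 54<<14 -> acc=889480 shift=21 [end]
Varint 1: bytes[0:3] = 88 A5 36 -> value 889480 (3 byte(s))
  byte[3]=0x1C cont=0 payload=0x1C=28: acc |= 28<<0 -> acc=28 shift=7 [end]
Varint 2: bytes[3:4] = 1C -> value 28 (1 byte(s))
  byte[4]=0x03 cont=0 payload=0x03=3: acc |= 3<<0 -> acc=3 shift=7 [end]
Varint 3: bytes[4:5] = 03 -> value 3 (1 byte(s))

Answer: 889480 28 3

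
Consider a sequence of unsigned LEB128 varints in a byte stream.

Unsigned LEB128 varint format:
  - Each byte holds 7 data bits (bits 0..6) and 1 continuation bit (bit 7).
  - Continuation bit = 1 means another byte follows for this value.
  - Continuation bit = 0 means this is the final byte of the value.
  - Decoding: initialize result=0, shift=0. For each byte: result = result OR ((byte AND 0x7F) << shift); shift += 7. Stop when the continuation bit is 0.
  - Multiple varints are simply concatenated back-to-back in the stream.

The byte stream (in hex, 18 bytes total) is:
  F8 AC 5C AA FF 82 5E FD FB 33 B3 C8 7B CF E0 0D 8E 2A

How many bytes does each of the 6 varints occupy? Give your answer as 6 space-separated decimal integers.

Answer: 3 4 3 3 3 2

Derivation:
  byte[0]=0xF8 cont=1 payload=0x78=120: acc |= 120<<0 -> acc=120 shift=7
  byte[1]=0xAC cont=1 payload=0x2C=44: acc |= 44<<7 -> acc=5752 shift=14
  byte[2]=0x5C cont=0 payload=0x5C=92: acc |= 92<<14 -> acc=1513080 shift=21 [end]
Varint 1: bytes[0:3] = F8 AC 5C -> value 1513080 (3 byte(s))
  byte[3]=0xAA cont=1 payload=0x2A=42: acc |= 42<<0 -> acc=42 shift=7
  byte[4]=0xFF cont=1 payload=0x7F=127: acc |= 127<<7 -> acc=16298 shift=14
  byte[5]=0x82 cont=1 payload=0x02=2: acc |= 2<<14 -> acc=49066 shift=21
  byte[6]=0x5E cont=0 payload=0x5E=94: acc |= 94<<21 -> acc=197181354 shift=28 [end]
Varint 2: bytes[3:7] = AA FF 82 5E -> value 197181354 (4 byte(s))
  byte[7]=0xFD cont=1 payload=0x7D=125: acc |= 125<<0 -> acc=125 shift=7
  byte[8]=0xFB cont=1 payload=0x7B=123: acc |= 123<<7 -> acc=15869 shift=14
  byte[9]=0x33 cont=0 payload=0x33=51: acc |= 51<<14 -> acc=851453 shift=21 [end]
Varint 3: bytes[7:10] = FD FB 33 -> value 851453 (3 byte(s))
  byte[10]=0xB3 cont=1 payload=0x33=51: acc |= 51<<0 -> acc=51 shift=7
  byte[11]=0xC8 cont=1 payload=0x48=72: acc |= 72<<7 -> acc=9267 shift=14
  byte[12]=0x7B cont=0 payload=0x7B=123: acc |= 123<<14 -> acc=2024499 shift=21 [end]
Varint 4: bytes[10:13] = B3 C8 7B -> value 2024499 (3 byte(s))
  byte[13]=0xCF cont=1 payload=0x4F=79: acc |= 79<<0 -> acc=79 shift=7
  byte[14]=0xE0 cont=1 payload=0x60=96: acc |= 96<<7 -> acc=12367 shift=14
  byte[15]=0x0D cont=0 payload=0x0D=13: acc |= 13<<14 -> acc=225359 shift=21 [end]
Varint 5: bytes[13:16] = CF E0 0D -> value 225359 (3 byte(s))
  byte[16]=0x8E cont=1 payload=0x0E=14: acc |= 14<<0 -> acc=14 shift=7
  byte[17]=0x2A cont=0 payload=0x2A=42: acc |= 42<<7 -> acc=5390 shift=14 [end]
Varint 6: bytes[16:18] = 8E 2A -> value 5390 (2 byte(s))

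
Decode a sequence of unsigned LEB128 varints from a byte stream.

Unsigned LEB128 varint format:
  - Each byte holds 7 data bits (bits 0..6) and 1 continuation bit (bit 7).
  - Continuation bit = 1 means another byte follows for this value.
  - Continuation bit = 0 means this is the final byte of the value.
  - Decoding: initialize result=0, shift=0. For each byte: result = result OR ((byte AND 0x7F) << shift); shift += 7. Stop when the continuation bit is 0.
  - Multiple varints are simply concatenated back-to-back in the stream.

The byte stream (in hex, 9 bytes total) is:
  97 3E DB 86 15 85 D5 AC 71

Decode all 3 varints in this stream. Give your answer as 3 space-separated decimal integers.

  byte[0]=0x97 cont=1 payload=0x17=23: acc |= 23<<0 -> acc=23 shift=7
  byte[1]=0x3E cont=0 payload=0x3E=62: acc |= 62<<7 -> acc=7959 shift=14 [end]
Varint 1: bytes[0:2] = 97 3E -> value 7959 (2 byte(s))
  byte[2]=0xDB cont=1 payload=0x5B=91: acc |= 91<<0 -> acc=91 shift=7
  byte[3]=0x86 cont=1 payload=0x06=6: acc |= 6<<7 -> acc=859 shift=14
  byte[4]=0x15 cont=0 payload=0x15=21: acc |= 21<<14 -> acc=344923 shift=21 [end]
Varint 2: bytes[2:5] = DB 86 15 -> value 344923 (3 byte(s))
  byte[5]=0x85 cont=1 payload=0x05=5: acc |= 5<<0 -> acc=5 shift=7
  byte[6]=0xD5 cont=1 payload=0x55=85: acc |= 85<<7 -> acc=10885 shift=14
  byte[7]=0xAC cont=1 payload=0x2C=44: acc |= 44<<14 -> acc=731781 shift=21
  byte[8]=0x71 cont=0 payload=0x71=113: acc |= 113<<21 -> acc=237709957 shift=28 [end]
Varint 3: bytes[5:9] = 85 D5 AC 71 -> value 237709957 (4 byte(s))

Answer: 7959 344923 237709957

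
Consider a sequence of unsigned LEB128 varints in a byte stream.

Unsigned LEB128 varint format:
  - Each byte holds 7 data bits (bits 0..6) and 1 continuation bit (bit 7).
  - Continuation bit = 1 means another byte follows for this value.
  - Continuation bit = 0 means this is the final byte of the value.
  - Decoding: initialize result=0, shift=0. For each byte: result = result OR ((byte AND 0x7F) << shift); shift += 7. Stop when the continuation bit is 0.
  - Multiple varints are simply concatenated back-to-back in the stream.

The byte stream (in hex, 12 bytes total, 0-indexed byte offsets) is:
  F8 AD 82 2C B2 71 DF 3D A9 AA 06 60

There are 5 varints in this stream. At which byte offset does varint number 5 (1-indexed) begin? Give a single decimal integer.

Answer: 11

Derivation:
  byte[0]=0xF8 cont=1 payload=0x78=120: acc |= 120<<0 -> acc=120 shift=7
  byte[1]=0xAD cont=1 payload=0x2D=45: acc |= 45<<7 -> acc=5880 shift=14
  byte[2]=0x82 cont=1 payload=0x02=2: acc |= 2<<14 -> acc=38648 shift=21
  byte[3]=0x2C cont=0 payload=0x2C=44: acc |= 44<<21 -> acc=92313336 shift=28 [end]
Varint 1: bytes[0:4] = F8 AD 82 2C -> value 92313336 (4 byte(s))
  byte[4]=0xB2 cont=1 payload=0x32=50: acc |= 50<<0 -> acc=50 shift=7
  byte[5]=0x71 cont=0 payload=0x71=113: acc |= 113<<7 -> acc=14514 shift=14 [end]
Varint 2: bytes[4:6] = B2 71 -> value 14514 (2 byte(s))
  byte[6]=0xDF cont=1 payload=0x5F=95: acc |= 95<<0 -> acc=95 shift=7
  byte[7]=0x3D cont=0 payload=0x3D=61: acc |= 61<<7 -> acc=7903 shift=14 [end]
Varint 3: bytes[6:8] = DF 3D -> value 7903 (2 byte(s))
  byte[8]=0xA9 cont=1 payload=0x29=41: acc |= 41<<0 -> acc=41 shift=7
  byte[9]=0xAA cont=1 payload=0x2A=42: acc |= 42<<7 -> acc=5417 shift=14
  byte[10]=0x06 cont=0 payload=0x06=6: acc |= 6<<14 -> acc=103721 shift=21 [end]
Varint 4: bytes[8:11] = A9 AA 06 -> value 103721 (3 byte(s))
  byte[11]=0x60 cont=0 payload=0x60=96: acc |= 96<<0 -> acc=96 shift=7 [end]
Varint 5: bytes[11:12] = 60 -> value 96 (1 byte(s))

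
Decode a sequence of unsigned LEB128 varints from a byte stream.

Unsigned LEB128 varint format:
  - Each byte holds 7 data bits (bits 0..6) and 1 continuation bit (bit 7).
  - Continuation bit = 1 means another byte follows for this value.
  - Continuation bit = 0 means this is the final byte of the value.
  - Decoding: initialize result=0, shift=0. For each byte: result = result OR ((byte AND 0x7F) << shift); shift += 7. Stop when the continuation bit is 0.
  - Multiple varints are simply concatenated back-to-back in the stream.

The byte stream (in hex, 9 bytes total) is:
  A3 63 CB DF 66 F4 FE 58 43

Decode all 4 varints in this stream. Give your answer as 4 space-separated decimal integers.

Answer: 12707 1683403 1458036 67

Derivation:
  byte[0]=0xA3 cont=1 payload=0x23=35: acc |= 35<<0 -> acc=35 shift=7
  byte[1]=0x63 cont=0 payload=0x63=99: acc |= 99<<7 -> acc=12707 shift=14 [end]
Varint 1: bytes[0:2] = A3 63 -> value 12707 (2 byte(s))
  byte[2]=0xCB cont=1 payload=0x4B=75: acc |= 75<<0 -> acc=75 shift=7
  byte[3]=0xDF cont=1 payload=0x5F=95: acc |= 95<<7 -> acc=12235 shift=14
  byte[4]=0x66 cont=0 payload=0x66=102: acc |= 102<<14 -> acc=1683403 shift=21 [end]
Varint 2: bytes[2:5] = CB DF 66 -> value 1683403 (3 byte(s))
  byte[5]=0xF4 cont=1 payload=0x74=116: acc |= 116<<0 -> acc=116 shift=7
  byte[6]=0xFE cont=1 payload=0x7E=126: acc |= 126<<7 -> acc=16244 shift=14
  byte[7]=0x58 cont=0 payload=0x58=88: acc |= 88<<14 -> acc=1458036 shift=21 [end]
Varint 3: bytes[5:8] = F4 FE 58 -> value 1458036 (3 byte(s))
  byte[8]=0x43 cont=0 payload=0x43=67: acc |= 67<<0 -> acc=67 shift=7 [end]
Varint 4: bytes[8:9] = 43 -> value 67 (1 byte(s))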